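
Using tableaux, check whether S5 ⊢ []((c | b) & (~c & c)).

No, not valid

Tableau for the negation ~[]((c | b) & (~c & c)):
1. ~[]((c | b) & (~c & c)), u
2. ~((c | b) & (~c & c)), v   [~[]-rule on 1: fresh world v, uRv]
3. ~(~c & c), v   [~&-rule on 2 (branches; this branch)]
4. ~c, v   [~&-rule on 3 (branches; this branch)]
Accessibility: uRu, uRv, vRu, vRv
The negation has an open branch (countermodel exists).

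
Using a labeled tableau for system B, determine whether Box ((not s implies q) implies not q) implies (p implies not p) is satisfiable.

Yes, satisfiable

1. Box ((not s implies q) implies not q) implies (p implies not p), 0
2. p implies not p, 0
3. not p, 0
Accessibility: 0R0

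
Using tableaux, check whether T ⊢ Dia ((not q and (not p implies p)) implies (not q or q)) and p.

Tableau for the negation not (Dia ((not q and (not p implies p)) implies (not q or q)) and p):
1. not (Dia ((not q and (not p implies p)) implies (not q or q)) and p), w0
2. not p, w0   [neg-and-rule on 1 (branches; this branch)]
Accessibility: w0Rw0
The negation has an open branch (countermodel exists).

No, not valid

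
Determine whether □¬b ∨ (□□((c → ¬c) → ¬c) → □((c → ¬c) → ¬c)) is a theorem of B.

Tableau for the negation ¬(□¬b ∨ (□□((c → ¬c) → ¬c) → □((c → ¬c) → ¬c))):
1. ¬(□¬b ∨ (□□((c → ¬c) → ¬c) → □((c → ¬c) → ¬c))), w0
2. ¬□¬b, w0
3. ¬(□□((c → ¬c) → ¬c) → □((c → ¬c) → ¬c)), w0
4. □□((c → ¬c) → ¬c), w0
5. ¬□((c → ¬c) → ¬c), w0
6. □((c → ¬c) → ¬c), w0
7. (c → ¬c) → ¬c, w0
8. ¬(c → ¬c), w0
9. c, w0
10. b, w1
11. □((c → ¬c) → ¬c), w1
12. (c → ¬c) → ¬c, w1
13. ¬(c → ¬c), w1
14. c, w1
15. ¬((c → ¬c) → ¬c), w2
16. c → ¬c, w2
17. c, w2
18. □((c → ¬c) → ¬c), w2
19. (c → ¬c) → ¬c, w2
20. ¬c, w2
Accessibility: w0Rw0, w0Rw1, w0Rw2, w1Rw0, w1Rw1, w2Rw0, w2Rw2
Branch closes: c and ¬c both at w2.
All branches of the negation close; one closing branch shown above.

Valid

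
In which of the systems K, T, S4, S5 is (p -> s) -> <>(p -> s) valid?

K-tableau for the negation ~((p -> s) -> <>(p -> s)):
1. ~((p -> s) -> <>(p -> s)), u
2. p -> s, u   [~->-rule on 1]
3. ~<>(p -> s), u   [~->-rule on 1]
4. s, u   [->-rule on 2 (branches; this branch)]
Complete open branch: countermodel on a K-frame, so not valid in K.
T-tableau for the negation ~((p -> s) -> <>(p -> s)):
1. ~((p -> s) -> <>(p -> s)), u
2. p -> s, u   [~->-rule on 1]
3. ~<>(p -> s), u   [~->-rule on 1]
4. ~(p -> s), u   [~<>-rule on 3 via uRu]
5. p, u   [~->-rule on 4]
6. ~s, u   [~->-rule on 4]
7. s, u   [->-rule on 2 (branches; this branch)]
Accessibility: uRu
Branch closes: s and ~s both at u.
Every branch closes (one shown): valid in T, hence also in S4, S5 (every theorem of T is a theorem of S4 and S5).

T, S4, S5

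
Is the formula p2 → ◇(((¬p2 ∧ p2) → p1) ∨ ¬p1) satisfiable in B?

Yes, satisfiable

1. p2 → ◇(((¬p2 ∧ p2) → p1) ∨ ¬p1), u
2. ◇(((¬p2 ∧ p2) → p1) ∨ ¬p1), u
3. ((¬p2 ∧ p2) → p1) ∨ ¬p1, v
4. ¬p1, v
Accessibility: uRu, uRv, vRu, vRv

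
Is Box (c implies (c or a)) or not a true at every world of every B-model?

Tableau for the negation not (Box (c implies (c or a)) or not a):
1. not (Box (c implies (c or a)) or not a), u
2. not Box (c implies (c or a)), u
3. a, u
4. not (c implies (c or a)), v
5. c, v
6. not (c or a), v
7. not c, v
8. not a, v
Accessibility: uRu, uRv, vRu, vRv
Branch closes: c and not c both at v.
All branches of the negation close; one closing branch shown above.

Valid in B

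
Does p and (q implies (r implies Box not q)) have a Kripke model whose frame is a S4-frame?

1. p and (q implies (r implies Box not q)), w0
2. p, w0
3. q implies (r implies Box not q), w0
4. r implies Box not q, w0
5. Box not q, w0
6. not q, w0
Accessibility: w0Rw0

Yes, satisfiable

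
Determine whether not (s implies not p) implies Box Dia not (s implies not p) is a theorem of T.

Not valid

Tableau for the negation not (not (s implies not p) implies Box Dia not (s implies not p)):
1. not (not (s implies not p) implies Box Dia not (s implies not p)), 0
2. not (s implies not p), 0   [neg-implies-rule on 1]
3. not Box Dia not (s implies not p), 0   [neg-implies-rule on 1]
4. s, 0   [neg-implies-rule on 2]
5. p, 0   [neg-implies-rule on 2]
6. not Dia not (s implies not p), 1   [neg-Box-rule on 3: fresh world 1, 0R1]
7. s implies not p, 1   [neg-Dia-rule on 6 via 1R1]
8. not p, 1   [implies-rule on 7 (branches; this branch)]
Accessibility: 0R0, 0R1, 1R1
The negation has an open branch (countermodel exists).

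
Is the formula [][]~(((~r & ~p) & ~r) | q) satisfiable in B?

Yes, satisfiable

1. [][]~(((~r & ~p) & ~r) | q), 0
2. []~(((~r & ~p) & ~r) | q), 0
3. ~(((~r & ~p) & ~r) | q), 0
4. ~((~r & ~p) & ~r), 0
5. ~q, 0
6. r, 0
Accessibility: 0R0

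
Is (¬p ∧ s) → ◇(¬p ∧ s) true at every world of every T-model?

Tableau for the negation ¬((¬p ∧ s) → ◇(¬p ∧ s)):
1. ¬((¬p ∧ s) → ◇(¬p ∧ s)), w0
2. ¬p ∧ s, w0
3. ¬◇(¬p ∧ s), w0
4. ¬p, w0
5. s, w0
6. ¬(¬p ∧ s), w0
7. ¬s, w0
Accessibility: w0Rw0
Branch closes: s and ¬s both at w0.
All branches of the negation close; one closing branch shown above.

Yes, valid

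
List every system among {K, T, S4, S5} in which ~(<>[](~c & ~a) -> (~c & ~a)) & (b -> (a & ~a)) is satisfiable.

K, T, S4

S4-tableau for the formula:
1. ~(<>[](~c & ~a) -> (~c & ~a)) & (b -> (a & ~a)), 0
2. ~(<>[](~c & ~a) -> (~c & ~a)), 0   [&-rule on 1]
3. b -> (a & ~a), 0   [&-rule on 1]
4. <>[](~c & ~a), 0   [~->-rule on 2]
5. ~(~c & ~a), 0   [~->-rule on 2]
6. ~b, 0   [->-rule on 3 (branches; this branch)]
7. a, 0   [~&-rule on 5 (branches; this branch)]
8. [](~c & ~a), 1   [<>-rule on 4: fresh world 1, 0R1]
9. ~c & ~a, 1   [[]-rule on 8 via 1R1]
10. ~c, 1   [&-rule on 9]
11. ~a, 1   [&-rule on 9]
Accessibility: 0R0, 0R1, 1R1
Complete open branch: satisfiable in S4, hence also in K, T (this S4-model is also a K-model and a T-model).
S5-tableau for the formula:
1. ~(<>[](~c & ~a) -> (~c & ~a)) & (b -> (a & ~a)), 0
2. ~(<>[](~c & ~a) -> (~c & ~a)), 0   [&-rule on 1]
3. b -> (a & ~a), 0   [&-rule on 1]
4. <>[](~c & ~a), 0   [~->-rule on 2]
5. ~(~c & ~a), 0   [~->-rule on 2]
6. ~b, 0   [->-rule on 3 (branches; this branch)]
7. a, 0   [~&-rule on 5 (branches; this branch)]
8. [](~c & ~a), 1   [<>-rule on 4: fresh world 1, 0R1]
9. ~c & ~a, 0   [[]-rule on 8 via 1R0]
10. ~c, 0   [&-rule on 9]
11. ~a, 0   [&-rule on 9]
Accessibility: 0R0, 0R1, 1R0, 1R1
Branch closes: a and ~a both at 0.
Every branch closes (one shown): unsatisfiable in S5.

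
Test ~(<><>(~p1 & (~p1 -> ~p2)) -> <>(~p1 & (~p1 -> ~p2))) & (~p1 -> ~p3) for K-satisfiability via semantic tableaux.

Satisfiable

1. ~(<><>(~p1 & (~p1 -> ~p2)) -> <>(~p1 & (~p1 -> ~p2))) & (~p1 -> ~p3), w0
2. ~(<><>(~p1 & (~p1 -> ~p2)) -> <>(~p1 & (~p1 -> ~p2))), w0
3. ~p1 -> ~p3, w0
4. <><>(~p1 & (~p1 -> ~p2)), w0
5. ~<>(~p1 & (~p1 -> ~p2)), w0
6. ~p3, w0
7. <>(~p1 & (~p1 -> ~p2)), w1
8. ~(~p1 & (~p1 -> ~p2)), w1
9. ~(~p1 -> ~p2), w1
10. ~p1, w1
11. p2, w1
12. ~p1 & (~p1 -> ~p2), w2
13. ~p1, w2
14. ~p1 -> ~p2, w2
15. ~p2, w2
Accessibility: w0Rw1, w1Rw2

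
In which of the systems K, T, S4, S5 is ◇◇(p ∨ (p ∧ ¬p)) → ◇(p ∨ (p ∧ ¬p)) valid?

S4-tableau for the negation ¬(◇◇(p ∨ (p ∧ ¬p)) → ◇(p ∨ (p ∧ ¬p))):
1. ¬(◇◇(p ∨ (p ∧ ¬p)) → ◇(p ∨ (p ∧ ¬p))), w0
2. ◇◇(p ∨ (p ∧ ¬p)), w0
3. ¬◇(p ∨ (p ∧ ¬p)), w0
4. ¬(p ∨ (p ∧ ¬p)), w0
5. ¬p, w0
6. ¬(p ∧ ¬p), w0
7. ◇(p ∨ (p ∧ ¬p)), w1
8. ¬(p ∨ (p ∧ ¬p)), w1
9. ¬p, w1
10. ¬(p ∧ ¬p), w1
11. p ∨ (p ∧ ¬p), w2
12. ¬(p ∨ (p ∧ ¬p)), w2
13. ¬p, w2
14. ¬(p ∧ ¬p), w2
15. p ∧ ¬p, w2
16. p, w2
Accessibility: w0Rw0, w0Rw1, w0Rw2, w1Rw1, w1Rw2, w2Rw2
Branch closes: p and ¬p both at w2.
Every branch closes (one shown): valid in S4, hence also in S5 (every theorem of S4 is a theorem of S5).
T-tableau for the negation ¬(◇◇(p ∨ (p ∧ ¬p)) → ◇(p ∨ (p ∧ ¬p))):
1. ¬(◇◇(p ∨ (p ∧ ¬p)) → ◇(p ∨ (p ∧ ¬p))), w0
2. ◇◇(p ∨ (p ∧ ¬p)), w0
3. ¬◇(p ∨ (p ∧ ¬p)), w0
4. ¬(p ∨ (p ∧ ¬p)), w0
5. ¬p, w0
6. ¬(p ∧ ¬p), w0
7. ◇(p ∨ (p ∧ ¬p)), w1
8. ¬(p ∨ (p ∧ ¬p)), w1
9. ¬p, w1
10. ¬(p ∧ ¬p), w1
11. p ∨ (p ∧ ¬p), w2
12. p, w2
Accessibility: w0Rw0, w0Rw1, w1Rw1, w1Rw2, w2Rw2
Complete open branch: countermodel on a T-frame, so not valid in T, nor in K (the same frame is also a K-frame).

S4, S5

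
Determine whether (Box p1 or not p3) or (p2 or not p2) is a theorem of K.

Yes, valid

Tableau for the negation not ((Box p1 or not p3) or (p2 or not p2)):
1. not ((Box p1 or not p3) or (p2 or not p2)), u
2. not (Box p1 or not p3), u   [neg-or-rule on 1]
3. not (p2 or not p2), u   [neg-or-rule on 1]
4. not Box p1, u   [neg-or-rule on 2]
5. p3, u   [neg-or-rule on 2]
6. not p2, u   [neg-or-rule on 3]
7. p2, u   [neg-or-rule on 3]
Branch closes: p2 and not p2 both at u.
Every branch of the negation's tableau closes; the branch above is one of them.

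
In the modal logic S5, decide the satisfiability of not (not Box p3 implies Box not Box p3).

1. not (not Box p3 implies Box not Box p3), w0
2. not Box p3, w0
3. not Box not Box p3, w0
4. not p3, w1
5. Box p3, w2
6. p3, w0
7. p3, w1
Accessibility: w0Rw0, w0Rw1, w0Rw2, w1Rw0, w1Rw1, w1Rw2, w2Rw0, w2Rw1, w2Rw2
Branch closes: p3 and not p3 both at w1.
All branches of the tableau close; one closing branch shown above.

Unsatisfiable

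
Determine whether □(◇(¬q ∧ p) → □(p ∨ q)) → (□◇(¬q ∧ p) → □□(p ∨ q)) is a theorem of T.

Tableau for the negation ¬(□(◇(¬q ∧ p) → □(p ∨ q)) → (□◇(¬q ∧ p) → □□(p ∨ q))):
1. ¬(□(◇(¬q ∧ p) → □(p ∨ q)) → (□◇(¬q ∧ p) → □□(p ∨ q))), u
2. □(◇(¬q ∧ p) → □(p ∨ q)), u   [¬→-rule on 1]
3. ¬(□◇(¬q ∧ p) → □□(p ∨ q)), u   [¬→-rule on 1]
4. □◇(¬q ∧ p), u   [¬→-rule on 3]
5. ¬□□(p ∨ q), u   [¬→-rule on 3]
6. ◇(¬q ∧ p) → □(p ∨ q), u   [□-rule on 2 via uRu]
7. ◇(¬q ∧ p), u   [□-rule on 4 via uRu]
8. □(p ∨ q), u   [→-rule on 6 (branches; this branch)]
9. p ∨ q, u   [□-rule on 8 via uRu]
10. q, u   [∨-rule on 9 (branches; this branch)]
11. ¬□(p ∨ q), v   [¬□-rule on 5: fresh world v, uRv]
12. ◇(¬q ∧ p) → □(p ∨ q), v   [□-rule on 2 via uRv]
13. ◇(¬q ∧ p), v   [□-rule on 4 via uRv]
14. p ∨ q, v   [□-rule on 8 via uRv]
15. ¬◇(¬q ∧ p), v   [→-rule on 12 (branches; this branch)]
16. ¬(¬q ∧ p), v   [¬◇-rule on 15 via vRv]
17. q, v   [∨-rule on 14 (branches; this branch)]
18. ¬p, v   [¬∧-rule on 16 (branches; this branch)]
19. ¬q ∧ p, w   [◇-rule on 7: fresh world w, uRw]
20. ¬q, w   [∧-rule on 19]
21. p, w   [∧-rule on 19]
22. ◇(¬q ∧ p) → □(p ∨ q), w   [□-rule on 2 via uRw]
23. ◇(¬q ∧ p), w   [□-rule on 4 via uRw]
24. p ∨ q, w   [□-rule on 8 via uRw]
25. □(p ∨ q), w   [→-rule on 22 (branches; this branch)]
26. ¬(p ∨ q), x   [¬□-rule on 11: fresh world x, vRx]
27. ¬p, x   [¬∨-rule on 26]
28. ¬q, x   [¬∨-rule on 26]
29. ¬(¬q ∧ p), x   [¬◇-rule on 15 via vRx]
30. ¬q ∧ p, y   [◇-rule on 13: fresh world y, vRy]
31. ¬q, y   [∧-rule on 30]
32. p, y   [∧-rule on 30]
33. ¬(¬q ∧ p), y   [¬◇-rule on 15 via vRy]
34. ¬p, y   [¬∧-rule on 33 (branches; this branch)]
Accessibility: uRu, uRv, uRw, vRv, vRx, vRy, wRw, xRx, yRy
Branch closes: p and ¬p both at y.
Every branch of the negation's tableau closes; the branch above is one of them.

Valid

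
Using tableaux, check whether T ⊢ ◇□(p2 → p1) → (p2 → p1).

Tableau for the negation ¬(◇□(p2 → p1) → (p2 → p1)):
1. ¬(◇□(p2 → p1) → (p2 → p1)), u
2. ◇□(p2 → p1), u
3. ¬(p2 → p1), u
4. p2, u
5. ¬p1, u
6. □(p2 → p1), v
7. p2 → p1, v
8. p1, v
Accessibility: uRu, uRv, vRv
The negation has an open branch (countermodel exists).

Not valid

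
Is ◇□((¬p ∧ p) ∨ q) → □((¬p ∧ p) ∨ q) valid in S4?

Not valid

Tableau for the negation ¬(◇□((¬p ∧ p) ∨ q) → □((¬p ∧ p) ∨ q)):
1. ¬(◇□((¬p ∧ p) ∨ q) → □((¬p ∧ p) ∨ q)), w0
2. ◇□((¬p ∧ p) ∨ q), w0
3. ¬□((¬p ∧ p) ∨ q), w0
4. □((¬p ∧ p) ∨ q), w1
5. (¬p ∧ p) ∨ q, w1
6. q, w1
7. ¬((¬p ∧ p) ∨ q), w2
8. ¬(¬p ∧ p), w2
9. ¬q, w2
10. ¬p, w2
Accessibility: w0Rw0, w0Rw1, w0Rw2, w1Rw1, w2Rw2
The negation has an open branch (countermodel exists).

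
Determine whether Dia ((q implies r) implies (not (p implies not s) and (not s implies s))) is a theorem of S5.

Tableau for the negation not Dia ((q implies r) implies (not (p implies not s) and (not s implies s))):
1. not Dia ((q implies r) implies (not (p implies not s) and (not s implies s))), w0
2. not ((q implies r) implies (not (p implies not s) and (not s implies s))), w0
3. q implies r, w0
4. not (not (p implies not s) and (not s implies s)), w0
5. r, w0
6. not (not s implies s), w0
7. not s, w0
Accessibility: w0Rw0
The negation has an open branch (countermodel exists).

Invalid (countermodel exists)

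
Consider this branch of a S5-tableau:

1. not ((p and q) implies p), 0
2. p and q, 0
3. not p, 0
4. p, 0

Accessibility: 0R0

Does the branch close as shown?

Yes, closed

Both p and not p appear at 0.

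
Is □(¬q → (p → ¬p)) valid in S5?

Tableau for the negation ¬□(¬q → (p → ¬p)):
1. ¬□(¬q → (p → ¬p)), u
2. ¬(¬q → (p → ¬p)), v   [¬□-rule on 1: fresh world v, uRv]
3. ¬q, v   [¬→-rule on 2]
4. ¬(p → ¬p), v   [¬→-rule on 2]
5. p, v   [¬→-rule on 4]
Accessibility: uRu, uRv, vRu, vRv
The negation has an open branch (countermodel exists).

Invalid (countermodel exists)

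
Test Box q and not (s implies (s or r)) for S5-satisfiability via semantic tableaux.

1. Box q and not (s implies (s or r)), w0
2. Box q, w0   [and-rule on 1]
3. not (s implies (s or r)), w0   [and-rule on 1]
4. s, w0   [neg-implies-rule on 3]
5. not (s or r), w0   [neg-implies-rule on 3]
6. not s, w0   [neg-or-rule on 5]
7. not r, w0   [neg-or-rule on 5]
Accessibility: w0Rw0
Branch closes: s and not s both at w0.
(One branch shown.) All branches close.

Unsatisfiable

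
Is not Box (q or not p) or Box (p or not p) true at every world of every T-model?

Tableau for the negation not (not Box (q or not p) or Box (p or not p)):
1. not (not Box (q or not p) or Box (p or not p)), u
2. Box (q or not p), u   [neg-or-rule on 1]
3. not Box (p or not p), u   [neg-or-rule on 1]
4. q or not p, u   [Box-rule on 2 via uRu]
5. not p, u   [or-rule on 4 (branches; this branch)]
6. not (p or not p), v   [neg-Box-rule on 3: fresh world v, uRv]
7. not p, v   [neg-or-rule on 6]
8. p, v   [neg-or-rule on 6]
Accessibility: uRu, uRv, vRv
Branch closes: p and not p both at v.
All branches of the negation close; one closing branch shown above.

Valid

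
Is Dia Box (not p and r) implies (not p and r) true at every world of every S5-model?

Tableau for the negation not (Dia Box (not p and r) implies (not p and r)):
1. not (Dia Box (not p and r) implies (not p and r)), 0
2. Dia Box (not p and r), 0
3. not (not p and r), 0
4. not r, 0
5. Box (not p and r), 1
6. not p and r, 0
7. not p, 0
8. r, 0
Accessibility: 0R0, 0R1, 1R0, 1R1
Branch closes: r and not r both at 0.
Every branch of the negation's tableau closes; the branch above is one of them.

Valid in S5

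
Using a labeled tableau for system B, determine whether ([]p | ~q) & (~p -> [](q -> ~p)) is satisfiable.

1. ([]p | ~q) & (~p -> [](q -> ~p)), 0
2. []p | ~q, 0
3. ~p -> [](q -> ~p), 0
4. ~q, 0
5. [](q -> ~p), 0
6. q -> ~p, 0
7. ~p, 0
Accessibility: 0R0

Yes, satisfiable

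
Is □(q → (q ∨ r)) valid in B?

Tableau for the negation ¬□(q → (q ∨ r)):
1. ¬□(q → (q ∨ r)), u
2. ¬(q → (q ∨ r)), v
3. q, v
4. ¬(q ∨ r), v
5. ¬q, v
6. ¬r, v
Accessibility: uRu, uRv, vRu, vRv
Branch closes: q and ¬q both at v.
Every branch of the negation's tableau closes; the branch above is one of them.

Valid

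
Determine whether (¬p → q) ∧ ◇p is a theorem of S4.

Tableau for the negation ¬((¬p → q) ∧ ◇p):
1. ¬((¬p → q) ∧ ◇p), 0
2. ¬◇p, 0
3. ¬p, 0
Accessibility: 0R0
The negation has an open branch (countermodel exists).

Not valid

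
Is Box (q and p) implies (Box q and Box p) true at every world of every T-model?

Yes, valid

Tableau for the negation not (Box (q and p) implies (Box q and Box p)):
1. not (Box (q and p) implies (Box q and Box p)), u
2. Box (q and p), u
3. not (Box q and Box p), u
4. q and p, u
5. q, u
6. p, u
7. not Box p, u
8. not p, v
9. q and p, v
10. q, v
11. p, v
Accessibility: uRu, uRv, vRv
Branch closes: p and not p both at v.
Every branch of the negation's tableau closes; the branch above is one of them.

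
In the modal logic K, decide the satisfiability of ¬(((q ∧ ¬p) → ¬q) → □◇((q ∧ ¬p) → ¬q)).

Yes, satisfiable

1. ¬(((q ∧ ¬p) → ¬q) → □◇((q ∧ ¬p) → ¬q)), u
2. (q ∧ ¬p) → ¬q, u
3. ¬□◇((q ∧ ¬p) → ¬q), u
4. ¬q, u
5. ¬◇((q ∧ ¬p) → ¬q), v
Accessibility: uRv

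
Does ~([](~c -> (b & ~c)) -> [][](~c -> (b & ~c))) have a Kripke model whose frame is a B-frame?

Satisfiable (open branch found)

1. ~([](~c -> (b & ~c)) -> [][](~c -> (b & ~c))), w0
2. [](~c -> (b & ~c)), w0
3. ~[][](~c -> (b & ~c)), w0
4. ~c -> (b & ~c), w0
5. b & ~c, w0
6. b, w0
7. ~c, w0
8. ~[](~c -> (b & ~c)), w1
9. ~c -> (b & ~c), w1
10. b & ~c, w1
11. b, w1
12. ~c, w1
13. ~(~c -> (b & ~c)), w2
14. ~c, w2
15. ~(b & ~c), w2
16. ~b, w2
Accessibility: w0Rw0, w0Rw1, w1Rw0, w1Rw1, w1Rw2, w2Rw1, w2Rw2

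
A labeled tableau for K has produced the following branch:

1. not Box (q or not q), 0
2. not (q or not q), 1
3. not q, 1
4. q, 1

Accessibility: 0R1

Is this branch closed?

Yes, closed

Both q and not q appear at 1.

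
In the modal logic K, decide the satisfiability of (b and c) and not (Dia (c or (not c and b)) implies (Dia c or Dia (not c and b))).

1. (b and c) and not (Dia (c or (not c and b)) implies (Dia c or Dia (not c and b))), 0
2. b and c, 0   [and-rule on 1]
3. not (Dia (c or (not c and b)) implies (Dia c or Dia (not c and b))), 0   [and-rule on 1]
4. b, 0   [and-rule on 2]
5. c, 0   [and-rule on 2]
6. Dia (c or (not c and b)), 0   [neg-implies-rule on 3]
7. not (Dia c or Dia (not c and b)), 0   [neg-implies-rule on 3]
8. not Dia c, 0   [neg-or-rule on 7]
9. not Dia (not c and b), 0   [neg-or-rule on 7]
10. c or (not c and b), 1   [Dia-rule on 6: fresh world 1, 0R1]
11. not c, 1   [neg-Dia-rule on 8 via 0R1]
12. not (not c and b), 1   [neg-Dia-rule on 9 via 0R1]
13. not c and b, 1   [or-rule on 10 (branches; this branch)]
14. b, 1   [and-rule on 13]
15. not b, 1   [neg-and-rule on 12 (branches; this branch)]
Accessibility: 0R1
Branch closes: b and not b both at 1.
All branches of the tableau close; one closing branch shown above.

Unsatisfiable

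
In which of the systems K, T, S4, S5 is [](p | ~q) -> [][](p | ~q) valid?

S4-tableau for the negation ~([](p | ~q) -> [][](p | ~q)):
1. ~([](p | ~q) -> [][](p | ~q)), w0
2. [](p | ~q), w0
3. ~[][](p | ~q), w0
4. p | ~q, w0
5. ~q, w0
6. ~[](p | ~q), w1
7. p | ~q, w1
8. ~q, w1
9. ~(p | ~q), w2
10. ~p, w2
11. q, w2
12. p | ~q, w2
13. ~q, w2
Accessibility: w0Rw0, w0Rw1, w0Rw2, w1Rw1, w1Rw2, w2Rw2
Branch closes: q and ~q both at w2.
Every branch closes (one shown): valid in S4, hence also in S5 (every theorem of S4 is a theorem of S5).
T-tableau for the negation ~([](p | ~q) -> [][](p | ~q)):
1. ~([](p | ~q) -> [][](p | ~q)), w0
2. [](p | ~q), w0
3. ~[][](p | ~q), w0
4. p | ~q, w0
5. ~q, w0
6. ~[](p | ~q), w1
7. p | ~q, w1
8. ~q, w1
9. ~(p | ~q), w2
10. ~p, w2
11. q, w2
Accessibility: w0Rw0, w0Rw1, w1Rw1, w1Rw2, w2Rw2
Complete open branch: countermodel on a T-frame, so not valid in T, nor in K (the same frame is also a K-frame).

S4, S5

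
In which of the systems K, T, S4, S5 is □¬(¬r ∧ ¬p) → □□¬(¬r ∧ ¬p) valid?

T-tableau for the negation ¬(□¬(¬r ∧ ¬p) → □□¬(¬r ∧ ¬p)):
1. ¬(□¬(¬r ∧ ¬p) → □□¬(¬r ∧ ¬p)), 0
2. □¬(¬r ∧ ¬p), 0   [¬→-rule on 1]
3. ¬□□¬(¬r ∧ ¬p), 0   [¬→-rule on 1]
4. ¬(¬r ∧ ¬p), 0   [□-rule on 2 via 0R0]
5. p, 0   [¬∧-rule on 4 (branches; this branch)]
6. ¬□¬(¬r ∧ ¬p), 1   [¬□-rule on 3: fresh world 1, 0R1]
7. ¬(¬r ∧ ¬p), 1   [□-rule on 2 via 0R1]
8. p, 1   [¬∧-rule on 7 (branches; this branch)]
9. ¬r ∧ ¬p, 2   [¬□-rule on 6: fresh world 2, 1R2]
10. ¬r, 2   [∧-rule on 9]
11. ¬p, 2   [∧-rule on 9]
Accessibility: 0R0, 0R1, 1R1, 1R2, 2R2
Complete open branch: countermodel on a T-frame, so not valid in T, nor in K (the same frame is also a K-frame).
S4-tableau for the negation ¬(□¬(¬r ∧ ¬p) → □□¬(¬r ∧ ¬p)):
1. ¬(□¬(¬r ∧ ¬p) → □□¬(¬r ∧ ¬p)), 0
2. □¬(¬r ∧ ¬p), 0   [¬→-rule on 1]
3. ¬□□¬(¬r ∧ ¬p), 0   [¬→-rule on 1]
4. ¬(¬r ∧ ¬p), 0   [□-rule on 2 via 0R0]
5. p, 0   [¬∧-rule on 4 (branches; this branch)]
6. ¬□¬(¬r ∧ ¬p), 1   [¬□-rule on 3: fresh world 1, 0R1]
7. ¬(¬r ∧ ¬p), 1   [□-rule on 2 via 0R1]
8. p, 1   [¬∧-rule on 7 (branches; this branch)]
9. ¬r ∧ ¬p, 2   [¬□-rule on 6: fresh world 2, 1R2]
10. ¬r, 2   [∧-rule on 9]
11. ¬p, 2   [∧-rule on 9]
12. ¬(¬r ∧ ¬p), 2   [□-rule on 2 via 0R2]
13. p, 2   [¬∧-rule on 12 (branches; this branch)]
Accessibility: 0R0, 0R1, 0R2, 1R1, 1R2, 2R2
Branch closes: p and ¬p both at 2.
Every branch closes (one shown): valid in S4, hence also in S5 (every theorem of S4 is a theorem of S5).

S4, S5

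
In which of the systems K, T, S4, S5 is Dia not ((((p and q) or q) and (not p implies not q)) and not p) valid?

K-tableau for the negation not Dia not ((((p and q) or q) and (not p implies not q)) and not p):
1. not Dia not ((((p and q) or q) and (not p implies not q)) and not p), w0
Complete open branch: countermodel on a K-frame, so not valid in K.
T-tableau for the negation not Dia not ((((p and q) or q) and (not p implies not q)) and not p):
1. not Dia not ((((p and q) or q) and (not p implies not q)) and not p), w0
2. (((p and q) or q) and (not p implies not q)) and not p, w0   [neg-Dia-rule on 1 via w0Rw0]
3. ((p and q) or q) and (not p implies not q), w0   [and-rule on 2]
4. not p, w0   [and-rule on 2]
5. (p and q) or q, w0   [and-rule on 3]
6. not p implies not q, w0   [and-rule on 3]
7. q, w0   [or-rule on 5 (branches; this branch)]
8. not q, w0   [implies-rule on 6 (branches; this branch)]
Accessibility: w0Rw0
Branch closes: q and not q both at w0.
Every branch closes (one shown): valid in T, hence also in S4, S5 (every theorem of T is a theorem of S4 and S5).

T, S4, S5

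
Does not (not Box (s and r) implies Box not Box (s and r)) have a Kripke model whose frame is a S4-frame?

1. not (not Box (s and r) implies Box not Box (s and r)), w0
2. not Box (s and r), w0
3. not Box not Box (s and r), w0
4. not (s and r), w1
5. not r, w1
6. Box (s and r), w2
7. s and r, w2
8. s, w2
9. r, w2
Accessibility: w0Rw0, w0Rw1, w0Rw2, w1Rw1, w2Rw2

Yes, satisfiable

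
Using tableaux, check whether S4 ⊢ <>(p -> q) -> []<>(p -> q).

No, not valid

Tableau for the negation ~(<>(p -> q) -> []<>(p -> q)):
1. ~(<>(p -> q) -> []<>(p -> q)), u
2. <>(p -> q), u   [~->-rule on 1]
3. ~[]<>(p -> q), u   [~->-rule on 1]
4. p -> q, v   [<>-rule on 2: fresh world v, uRv]
5. q, v   [->-rule on 4 (branches; this branch)]
6. ~<>(p -> q), w   [~[]-rule on 3: fresh world w, uRw]
7. ~(p -> q), w   [~<>-rule on 6 via wRw]
8. p, w   [~->-rule on 7]
9. ~q, w   [~->-rule on 7]
Accessibility: uRu, uRv, uRw, vRv, wRw
The negation has an open branch (countermodel exists).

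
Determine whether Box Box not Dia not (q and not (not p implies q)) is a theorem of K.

Tableau for the negation not Box Box not Dia not (q and not (not p implies q)):
1. not Box Box not Dia not (q and not (not p implies q)), w0
2. not Box not Dia not (q and not (not p implies q)), w1   [neg-Box-rule on 1: fresh world w1, w0Rw1]
3. Dia not (q and not (not p implies q)), w2   [neg-Box-rule on 2: fresh world w2, w1Rw2]
4. not (q and not (not p implies q)), w3   [Dia-rule on 3: fresh world w3, w2Rw3]
5. not p implies q, w3   [neg-and-rule on 4 (branches; this branch)]
6. q, w3   [implies-rule on 5 (branches; this branch)]
Accessibility: w0Rw1, w1Rw2, w2Rw3
The negation has an open branch (countermodel exists).

Invalid (countermodel exists)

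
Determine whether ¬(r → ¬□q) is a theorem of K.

Not valid

Tableau for the negation r → ¬□q:
1. r → ¬□q, u
2. ¬□q, u   [→-rule on 1 (branches; this branch)]
3. ¬q, v   [¬□-rule on 2: fresh world v, uRv]
Accessibility: uRv
The negation has an open branch (countermodel exists).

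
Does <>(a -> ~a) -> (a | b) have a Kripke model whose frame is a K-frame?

Satisfiable (open branch found)

1. <>(a -> ~a) -> (a | b), w0
2. a | b, w0   [->-rule on 1 (branches; this branch)]
3. b, w0   [|-rule on 2 (branches; this branch)]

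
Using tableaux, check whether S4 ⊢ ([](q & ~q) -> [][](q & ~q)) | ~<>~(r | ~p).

Tableau for the negation ~(([](q & ~q) -> [][](q & ~q)) | ~<>~(r | ~p)):
1. ~(([](q & ~q) -> [][](q & ~q)) | ~<>~(r | ~p)), 0
2. ~([](q & ~q) -> [][](q & ~q)), 0
3. <>~(r | ~p), 0
4. [](q & ~q), 0
5. ~[][](q & ~q), 0
6. q & ~q, 0
7. q, 0
8. ~q, 0
Accessibility: 0R0
Branch closes: q and ~q both at 0.
Every branch of the negation's tableau closes; the branch above is one of them.

Valid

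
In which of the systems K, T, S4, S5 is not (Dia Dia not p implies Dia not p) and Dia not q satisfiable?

K, T

S4-tableau for the formula:
1. not (Dia Dia not p implies Dia not p) and Dia not q, w0
2. not (Dia Dia not p implies Dia not p), w0   [and-rule on 1]
3. Dia not q, w0   [and-rule on 1]
4. Dia Dia not p, w0   [neg-implies-rule on 2]
5. not Dia not p, w0   [neg-implies-rule on 2]
6. p, w0   [neg-Dia-rule on 5 via w0Rw0]
7. not q, w1   [Dia-rule on 3: fresh world w1, w0Rw1]
8. p, w1   [neg-Dia-rule on 5 via w0Rw1]
9. Dia not p, w2   [Dia-rule on 4: fresh world w2, w0Rw2]
10. p, w2   [neg-Dia-rule on 5 via w0Rw2]
11. not p, w3   [Dia-rule on 9: fresh world w3, w2Rw3]
12. p, w3   [neg-Dia-rule on 5 via w0Rw3]
Accessibility: w0Rw0, w0Rw1, w0Rw2, w0Rw3, w1Rw1, w2Rw2, w2Rw3, w3Rw3
Branch closes: p and not p both at w3.
Every branch closes (one shown): unsatisfiable in S4, hence also in S5 (every S5-frame is an S4-frame).
T-tableau for the formula:
1. not (Dia Dia not p implies Dia not p) and Dia not q, w0
2. not (Dia Dia not p implies Dia not p), w0   [and-rule on 1]
3. Dia not q, w0   [and-rule on 1]
4. Dia Dia not p, w0   [neg-implies-rule on 2]
5. not Dia not p, w0   [neg-implies-rule on 2]
6. p, w0   [neg-Dia-rule on 5 via w0Rw0]
7. not q, w1   [Dia-rule on 3: fresh world w1, w0Rw1]
8. p, w1   [neg-Dia-rule on 5 via w0Rw1]
9. Dia not p, w2   [Dia-rule on 4: fresh world w2, w0Rw2]
10. p, w2   [neg-Dia-rule on 5 via w0Rw2]
11. not p, w3   [Dia-rule on 9: fresh world w3, w2Rw3]
Accessibility: w0Rw0, w0Rw1, w0Rw2, w1Rw1, w2Rw2, w2Rw3, w3Rw3
Complete open branch: satisfiable in T, hence also in K (this T-model is also a K-model).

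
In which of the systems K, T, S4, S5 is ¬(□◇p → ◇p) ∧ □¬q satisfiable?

K-tableau for the formula:
1. ¬(□◇p → ◇p) ∧ □¬q, 0
2. ¬(□◇p → ◇p), 0
3. □¬q, 0
4. □◇p, 0
5. ¬◇p, 0
Complete open branch: satisfiable in K.
T-tableau for the formula:
1. ¬(□◇p → ◇p) ∧ □¬q, 0
2. ¬(□◇p → ◇p), 0
3. □¬q, 0
4. □◇p, 0
5. ¬◇p, 0
6. ¬q, 0
7. ◇p, 0
8. ¬p, 0
9. p, 1
10. ¬q, 1
11. ◇p, 1
12. ¬p, 1
Accessibility: 0R0, 0R1, 1R1
Branch closes: p and ¬p both at 1.
Every branch closes (one shown): unsatisfiable in T, hence also in S4, S5 (every S4/S5-frame is a T-frame).

K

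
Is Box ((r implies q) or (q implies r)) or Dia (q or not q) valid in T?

Tableau for the negation not (Box ((r implies q) or (q implies r)) or Dia (q or not q)):
1. not (Box ((r implies q) or (q implies r)) or Dia (q or not q)), 0
2. not Box ((r implies q) or (q implies r)), 0   [neg-or-rule on 1]
3. not Dia (q or not q), 0   [neg-or-rule on 1]
4. not (q or not q), 0   [neg-Dia-rule on 3 via 0R0]
5. not q, 0   [neg-or-rule on 4]
6. q, 0   [neg-or-rule on 4]
Accessibility: 0R0
Branch closes: q and not q both at 0.
All branches of the negation close; one closing branch shown above.

Valid in T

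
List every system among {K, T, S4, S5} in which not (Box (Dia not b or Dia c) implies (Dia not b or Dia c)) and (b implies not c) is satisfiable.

K-tableau for the formula:
1. not (Box (Dia not b or Dia c) implies (Dia not b or Dia c)) and (b implies not c), u
2. not (Box (Dia not b or Dia c) implies (Dia not b or Dia c)), u
3. b implies not c, u
4. Box (Dia not b or Dia c), u
5. not (Dia not b or Dia c), u
6. not Dia not b, u
7. not Dia c, u
8. not c, u
Complete open branch: satisfiable in K.
T-tableau for the formula:
1. not (Box (Dia not b or Dia c) implies (Dia not b or Dia c)) and (b implies not c), u
2. not (Box (Dia not b or Dia c) implies (Dia not b or Dia c)), u
3. b implies not c, u
4. Box (Dia not b or Dia c), u
5. not (Dia not b or Dia c), u
6. not Dia not b, u
7. not Dia c, u
8. Dia not b or Dia c, u
9. b, u
10. not c, u
11. Dia c, u
12. c, v
13. Dia not b or Dia c, v
14. b, v
15. not c, v
Accessibility: uRu, uRv, vRv
Branch closes: c and not c both at v.
Every branch closes (one shown): unsatisfiable in T, hence also in S4, S5 (every S4/S5-frame is a T-frame).

K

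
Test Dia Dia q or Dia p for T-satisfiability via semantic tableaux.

Yes, satisfiable

1. Dia Dia q or Dia p, w0
2. Dia p, w0
3. p, w1
Accessibility: w0Rw0, w0Rw1, w1Rw1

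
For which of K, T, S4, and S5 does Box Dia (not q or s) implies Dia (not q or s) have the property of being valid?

T, S4, S5

K-tableau for the negation not (Box Dia (not q or s) implies Dia (not q or s)):
1. not (Box Dia (not q or s) implies Dia (not q or s)), u
2. Box Dia (not q or s), u
3. not Dia (not q or s), u
Complete open branch: countermodel on a K-frame, so not valid in K.
T-tableau for the negation not (Box Dia (not q or s) implies Dia (not q or s)):
1. not (Box Dia (not q or s) implies Dia (not q or s)), u
2. Box Dia (not q or s), u
3. not Dia (not q or s), u
4. Dia (not q or s), u
5. not (not q or s), u
6. q, u
7. not s, u
8. not q or s, v
9. Dia (not q or s), v
10. not (not q or s), v
11. q, v
12. not s, v
13. s, v
Accessibility: uRu, uRv, vRv
Branch closes: s and not s both at v.
Every branch closes (one shown): valid in T, hence also in S4, S5 (every theorem of T is a theorem of S4 and S5).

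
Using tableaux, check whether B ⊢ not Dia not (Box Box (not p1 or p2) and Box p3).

Tableau for the negation Dia not (Box Box (not p1 or p2) and Box p3):
1. Dia not (Box Box (not p1 or p2) and Box p3), u
2. not (Box Box (not p1 or p2) and Box p3), v
3. not Box p3, v
4. not p3, w
Accessibility: uRu, uRv, vRu, vRv, vRw, wRv, wRw
The negation has an open branch (countermodel exists).

No, not valid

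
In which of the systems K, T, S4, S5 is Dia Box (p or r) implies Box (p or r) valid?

S5-tableau for the negation not (Dia Box (p or r) implies Box (p or r)):
1. not (Dia Box (p or r) implies Box (p or r)), 0
2. Dia Box (p or r), 0
3. not Box (p or r), 0
4. Box (p or r), 1
5. p or r, 0
6. p or r, 1
7. r, 0
8. r, 1
9. not (p or r), 2
10. not p, 2
11. not r, 2
12. p or r, 2
13. r, 2
Accessibility: 0R0, 0R1, 0R2, 1R0, 1R1, 1R2, 2R0, 2R1, 2R2
Branch closes: r and not r both at 2.
Every branch closes (one shown): valid in S5.
S4-tableau for the negation not (Dia Box (p or r) implies Box (p or r)):
1. not (Dia Box (p or r) implies Box (p or r)), 0
2. Dia Box (p or r), 0
3. not Box (p or r), 0
4. Box (p or r), 1
5. p or r, 1
6. r, 1
7. not (p or r), 2
8. not p, 2
9. not r, 2
Accessibility: 0R0, 0R1, 0R2, 1R1, 2R2
Complete open branch: countermodel on an S4-frame, so not valid in S4, nor in K, T (the same frame is also a K-frame and a T-frame).

S5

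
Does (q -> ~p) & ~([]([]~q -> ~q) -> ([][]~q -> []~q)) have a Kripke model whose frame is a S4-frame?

1. (q -> ~p) & ~([]([]~q -> ~q) -> ([][]~q -> []~q)), w0
2. q -> ~p, w0
3. ~([]([]~q -> ~q) -> ([][]~q -> []~q)), w0
4. []([]~q -> ~q), w0
5. ~([][]~q -> []~q), w0
6. [][]~q, w0
7. ~[]~q, w0
8. []~q -> ~q, w0
9. []~q, w0
10. ~q, w0
11. ~p, w0
12. q, w1
13. []~q -> ~q, w1
14. []~q, w1
15. ~q, w1
Accessibility: w0Rw0, w0Rw1, w1Rw1
Branch closes: q and ~q both at w1.
(One branch shown.) All branches close.

Unsatisfiable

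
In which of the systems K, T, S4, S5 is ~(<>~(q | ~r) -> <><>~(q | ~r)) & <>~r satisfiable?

K-tableau for the formula:
1. ~(<>~(q | ~r) -> <><>~(q | ~r)) & <>~r, 0
2. ~(<>~(q | ~r) -> <><>~(q | ~r)), 0   [&-rule on 1]
3. <>~r, 0   [&-rule on 1]
4. <>~(q | ~r), 0   [~->-rule on 2]
5. ~<><>~(q | ~r), 0   [~->-rule on 2]
6. ~r, 1   [<>-rule on 3: fresh world 1, 0R1]
7. ~<>~(q | ~r), 1   [~<>-rule on 5 via 0R1]
8. ~(q | ~r), 2   [<>-rule on 4: fresh world 2, 0R2]
9. ~q, 2   [~|-rule on 8]
10. r, 2   [~|-rule on 8]
11. ~<>~(q | ~r), 2   [~<>-rule on 5 via 0R2]
Accessibility: 0R1, 0R2
Complete open branch: satisfiable in K.
T-tableau for the formula:
1. ~(<>~(q | ~r) -> <><>~(q | ~r)) & <>~r, 0
2. ~(<>~(q | ~r) -> <><>~(q | ~r)), 0   [&-rule on 1]
3. <>~r, 0   [&-rule on 1]
4. <>~(q | ~r), 0   [~->-rule on 2]
5. ~<><>~(q | ~r), 0   [~->-rule on 2]
6. ~<>~(q | ~r), 0   [~<>-rule on 5 via 0R0]
7. q | ~r, 0   [~<>-rule on 6 via 0R0]
8. ~r, 0   [|-rule on 7 (branches; this branch)]
9. ~r, 1   [<>-rule on 3: fresh world 1, 0R1]
10. ~<>~(q | ~r), 1   [~<>-rule on 5 via 0R1]
11. q | ~r, 1   [~<>-rule on 6 via 0R1]
12. ~(q | ~r), 2   [<>-rule on 4: fresh world 2, 0R2]
13. ~q, 2   [~|-rule on 12]
14. r, 2   [~|-rule on 12]
15. ~<>~(q | ~r), 2   [~<>-rule on 5 via 0R2]
16. q | ~r, 2   [~<>-rule on 6 via 0R2]
17. ~r, 2   [|-rule on 16 (branches; this branch)]
Accessibility: 0R0, 0R1, 0R2, 1R1, 2R2
Branch closes: r and ~r both at 2.
Every branch closes (one shown): unsatisfiable in T, hence also in S4, S5 (every S4/S5-frame is a T-frame).

K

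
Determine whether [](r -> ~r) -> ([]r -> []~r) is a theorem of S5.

Valid

Tableau for the negation ~([](r -> ~r) -> ([]r -> []~r)):
1. ~([](r -> ~r) -> ([]r -> []~r)), u
2. [](r -> ~r), u
3. ~([]r -> []~r), u
4. []r, u
5. ~[]~r, u
6. r -> ~r, u
7. r, u
8. ~r, u
Accessibility: uRu
Branch closes: r and ~r both at u.
Every branch of the negation's tableau closes; the branch above is one of them.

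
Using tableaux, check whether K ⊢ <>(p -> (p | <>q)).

Invalid (countermodel exists)

Tableau for the negation ~<>(p -> (p | <>q)):
1. ~<>(p -> (p | <>q)), u
The negation has an open branch (countermodel exists).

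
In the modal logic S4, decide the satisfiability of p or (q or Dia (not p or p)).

1. p or (q or Dia (not p or p)), w0
2. q or Dia (not p or p), w0
3. Dia (not p or p), w0
4. not p or p, w1
5. p, w1
Accessibility: w0Rw0, w0Rw1, w1Rw1

Satisfiable (open branch found)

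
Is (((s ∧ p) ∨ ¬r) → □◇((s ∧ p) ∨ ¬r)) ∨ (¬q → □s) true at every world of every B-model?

Tableau for the negation ¬((((s ∧ p) ∨ ¬r) → □◇((s ∧ p) ∨ ¬r)) ∨ (¬q → □s)):
1. ¬((((s ∧ p) ∨ ¬r) → □◇((s ∧ p) ∨ ¬r)) ∨ (¬q → □s)), w0
2. ¬(((s ∧ p) ∨ ¬r) → □◇((s ∧ p) ∨ ¬r)), w0   [¬∨-rule on 1]
3. ¬(¬q → □s), w0   [¬∨-rule on 1]
4. (s ∧ p) ∨ ¬r, w0   [¬→-rule on 2]
5. ¬□◇((s ∧ p) ∨ ¬r), w0   [¬→-rule on 2]
6. ¬q, w0   [¬→-rule on 3]
7. ¬□s, w0   [¬→-rule on 3]
8. s ∧ p, w0   [∨-rule on 4 (branches; this branch)]
9. s, w0   [∧-rule on 8]
10. p, w0   [∧-rule on 8]
11. ¬◇((s ∧ p) ∨ ¬r), w1   [¬□-rule on 5: fresh world w1, w0Rw1]
12. ¬((s ∧ p) ∨ ¬r), w0   [¬◇-rule on 11 via w1Rw0]
13. ¬(s ∧ p), w0   [¬∨-rule on 12]
14. r, w0   [¬∨-rule on 12]
15. ¬((s ∧ p) ∨ ¬r), w1   [¬◇-rule on 11 via w1Rw1]
16. ¬(s ∧ p), w1   [¬∨-rule on 15]
17. r, w1   [¬∨-rule on 15]
18. ¬p, w0   [¬∧-rule on 13 (branches; this branch)]
Accessibility: w0Rw0, w0Rw1, w1Rw0, w1Rw1
Branch closes: p and ¬p both at w0.
All branches of the negation close; one closing branch shown above.

Yes, valid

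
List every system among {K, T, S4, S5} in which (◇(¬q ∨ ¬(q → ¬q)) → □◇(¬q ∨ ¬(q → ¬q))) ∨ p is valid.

T, S4, S5

T-tableau for the negation ¬((◇(¬q ∨ ¬(q → ¬q)) → □◇(¬q ∨ ¬(q → ¬q))) ∨ p):
1. ¬((◇(¬q ∨ ¬(q → ¬q)) → □◇(¬q ∨ ¬(q → ¬q))) ∨ p), u
2. ¬(◇(¬q ∨ ¬(q → ¬q)) → □◇(¬q ∨ ¬(q → ¬q))), u   [¬∨-rule on 1]
3. ¬p, u   [¬∨-rule on 1]
4. ◇(¬q ∨ ¬(q → ¬q)), u   [¬→-rule on 2]
5. ¬□◇(¬q ∨ ¬(q → ¬q)), u   [¬→-rule on 2]
6. ¬q ∨ ¬(q → ¬q), v   [◇-rule on 4: fresh world v, uRv]
7. ¬(q → ¬q), v   [∨-rule on 6 (branches; this branch)]
8. q, v   [¬→-rule on 7]
9. ¬◇(¬q ∨ ¬(q → ¬q)), w   [¬□-rule on 5: fresh world w, uRw]
10. ¬(¬q ∨ ¬(q → ¬q)), w   [¬◇-rule on 9 via wRw]
11. q, w   [¬∨-rule on 10]
12. q → ¬q, w   [¬∨-rule on 10]
13. ¬q, w   [→-rule on 12 (branches; this branch)]
Accessibility: uRu, uRv, uRw, vRv, wRw
Branch closes: q and ¬q both at w.
Every branch closes (one shown): valid in T, hence also in S4, S5 (every theorem of T is a theorem of S4 and S5).
K-tableau for the negation ¬((◇(¬q ∨ ¬(q → ¬q)) → □◇(¬q ∨ ¬(q → ¬q))) ∨ p):
1. ¬((◇(¬q ∨ ¬(q → ¬q)) → □◇(¬q ∨ ¬(q → ¬q))) ∨ p), u
2. ¬(◇(¬q ∨ ¬(q → ¬q)) → □◇(¬q ∨ ¬(q → ¬q))), u   [¬∨-rule on 1]
3. ¬p, u   [¬∨-rule on 1]
4. ◇(¬q ∨ ¬(q → ¬q)), u   [¬→-rule on 2]
5. ¬□◇(¬q ∨ ¬(q → ¬q)), u   [¬→-rule on 2]
6. ¬q ∨ ¬(q → ¬q), v   [◇-rule on 4: fresh world v, uRv]
7. ¬(q → ¬q), v   [∨-rule on 6 (branches; this branch)]
8. q, v   [¬→-rule on 7]
9. ¬◇(¬q ∨ ¬(q → ¬q)), w   [¬□-rule on 5: fresh world w, uRw]
Accessibility: uRv, uRw
Complete open branch: countermodel on a K-frame, so not valid in K.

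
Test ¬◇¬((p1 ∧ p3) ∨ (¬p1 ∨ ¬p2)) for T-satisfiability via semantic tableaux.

1. ¬◇¬((p1 ∧ p3) ∨ (¬p1 ∨ ¬p2)), 0
2. (p1 ∧ p3) ∨ (¬p1 ∨ ¬p2), 0
3. ¬p1 ∨ ¬p2, 0
4. ¬p2, 0
Accessibility: 0R0

Satisfiable (open branch found)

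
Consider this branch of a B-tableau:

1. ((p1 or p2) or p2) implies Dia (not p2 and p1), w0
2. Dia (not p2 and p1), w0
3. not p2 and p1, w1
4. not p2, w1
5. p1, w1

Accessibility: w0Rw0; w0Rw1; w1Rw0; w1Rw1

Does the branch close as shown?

Not closed

No atom appears with both signs at the same world.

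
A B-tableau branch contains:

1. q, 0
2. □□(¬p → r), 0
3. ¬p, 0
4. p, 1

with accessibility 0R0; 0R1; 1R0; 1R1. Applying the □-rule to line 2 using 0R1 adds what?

□(¬p → r), 1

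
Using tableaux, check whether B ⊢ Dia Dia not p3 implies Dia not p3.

No, not valid

Tableau for the negation not (Dia Dia not p3 implies Dia not p3):
1. not (Dia Dia not p3 implies Dia not p3), w0
2. Dia Dia not p3, w0
3. not Dia not p3, w0
4. p3, w0
5. Dia not p3, w1
6. p3, w1
7. not p3, w2
Accessibility: w0Rw0, w0Rw1, w1Rw0, w1Rw1, w1Rw2, w2Rw1, w2Rw2
The negation has an open branch (countermodel exists).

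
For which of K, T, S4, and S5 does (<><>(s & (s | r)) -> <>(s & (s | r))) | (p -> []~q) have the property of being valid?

T-tableau for the negation ~((<><>(s & (s | r)) -> <>(s & (s | r))) | (p -> []~q)):
1. ~((<><>(s & (s | r)) -> <>(s & (s | r))) | (p -> []~q)), u
2. ~(<><>(s & (s | r)) -> <>(s & (s | r))), u
3. ~(p -> []~q), u
4. <><>(s & (s | r)), u
5. ~<>(s & (s | r)), u
6. p, u
7. ~[]~q, u
8. ~(s & (s | r)), u
9. ~(s | r), u
10. ~s, u
11. ~r, u
12. <>(s & (s | r)), v
13. ~(s & (s | r)), v
14. ~(s | r), v
15. ~s, v
16. ~r, v
17. q, w
18. ~(s & (s | r)), w
19. ~(s | r), w
20. ~s, w
21. ~r, w
22. s & (s | r), x
23. s, x
24. s | r, x
25. r, x
Accessibility: uRu, uRv, uRw, vRv, vRx, wRw, xRx
Complete open branch: countermodel on a T-frame, so not valid in T, nor in K (the same frame is also a K-frame).
S4-tableau for the negation ~((<><>(s & (s | r)) -> <>(s & (s | r))) | (p -> []~q)):
1. ~((<><>(s & (s | r)) -> <>(s & (s | r))) | (p -> []~q)), u
2. ~(<><>(s & (s | r)) -> <>(s & (s | r))), u
3. ~(p -> []~q), u
4. <><>(s & (s | r)), u
5. ~<>(s & (s | r)), u
6. p, u
7. ~[]~q, u
8. ~(s & (s | r)), u
9. ~(s | r), u
10. ~s, u
11. ~r, u
12. <>(s & (s | r)), v
13. ~(s & (s | r)), v
14. ~(s | r), v
15. ~s, v
16. ~r, v
17. q, w
18. ~(s & (s | r)), w
19. ~(s | r), w
20. ~s, w
21. ~r, w
22. s & (s | r), x
23. s, x
24. s | r, x
25. ~(s & (s | r)), x
26. r, x
27. ~(s | r), x
28. ~s, x
29. ~r, x
Accessibility: uRu, uRv, uRw, uRx, vRv, vRx, wRw, xRx
Branch closes: s and ~s both at x.
Every branch closes (one shown): valid in S4, hence also in S5 (every theorem of S4 is a theorem of S5).

S4, S5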